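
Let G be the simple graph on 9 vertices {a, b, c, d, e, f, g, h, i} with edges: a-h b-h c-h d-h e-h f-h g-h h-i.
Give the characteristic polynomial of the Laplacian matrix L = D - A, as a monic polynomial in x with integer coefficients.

x^9 - 16x^8 + 84x^7 - 224x^6 + 350x^5 - 336x^4 + 196x^3 - 64x^2 + 9x

With the vertex order [a, b, c, d, e, f, g, h, i], the degrees are [1, 1, 1, 1, 1, 1, 1, 8, 1], giving D = diag(1, 1, 1, 1, 1, 1, 1, 8, 1) and L = D - A. Computing det(xI - L) by cofactor expansion (or equivalently via sum-over-permutations) gives x^9 - 16x^8 + 84x^7 - 224x^6 + 350x^5 - 336x^4 + 196x^3 - 64x^2 + 9x. Since p(0) = det(-L) = 0, x divides p(x). The eigenvalues sum to 16, which equals trace(L) = 2|E|.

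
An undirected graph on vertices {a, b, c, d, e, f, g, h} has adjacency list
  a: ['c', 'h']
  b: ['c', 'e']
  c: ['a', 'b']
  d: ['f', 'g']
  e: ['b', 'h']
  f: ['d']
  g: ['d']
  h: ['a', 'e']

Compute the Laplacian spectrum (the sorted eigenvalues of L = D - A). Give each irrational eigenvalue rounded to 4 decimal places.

[0, 0, 1, 1.3820, 1.3820, 3, 3.6180, 3.6180]

With the vertex order [a, b, c, d, e, f, g, h], the degrees are [2, 2, 2, 2, 2, 1, 1, 2], giving D = diag(2, 2, 2, 2, 2, 1, 1, 2) and L = D - A. L is symmetric positive semidefinite, so every eigenvalue is real and nonnegative. The 2 zero eigenvalues correspond to the 2 connected components. The largest eigenvalue, 3.6180, is at most the vertex count 8.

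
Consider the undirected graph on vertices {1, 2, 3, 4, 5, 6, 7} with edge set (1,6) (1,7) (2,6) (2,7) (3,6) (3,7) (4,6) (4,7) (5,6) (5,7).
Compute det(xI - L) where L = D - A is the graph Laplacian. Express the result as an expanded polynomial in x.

With the vertex order [1, 2, 3, 4, 5, 6, 7], the degrees are [2, 2, 2, 2, 2, 5, 5], giving D = diag(2, 2, 2, 2, 2, 5, 5) and L = D - A. Computing det(xI - L) by cofactor expansion (or equivalently via sum-over-permutations) gives x^7 - 20x^6 + 155x^5 - 600x^4 + 1240x^3 - 1312x^2 + 560x. The coefficient of x^6 equals -trace(L) = -20, matching the sum of degrees. The largest eigenvalue, 7, is at most the vertex count 7.

x^7 - 20x^6 + 155x^5 - 600x^4 + 1240x^3 - 1312x^2 + 560x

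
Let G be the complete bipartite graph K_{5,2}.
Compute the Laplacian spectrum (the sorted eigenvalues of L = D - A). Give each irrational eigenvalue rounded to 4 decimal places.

[0, 2, 2, 2, 2, 5, 7]

The graph has 7 vertices and degree multiset [5, 5, 2, 2, 2, 2, 2]; D is the diagonal matrix of degrees and L = D - A. L is symmetric positive semidefinite, so every eigenvalue is real and nonnegative. The single zero eigenvalue shows the graph is connected. By the matrix-tree theorem the graph has (1/7) * product of the nonzero eigenvalues = 80 spanning trees.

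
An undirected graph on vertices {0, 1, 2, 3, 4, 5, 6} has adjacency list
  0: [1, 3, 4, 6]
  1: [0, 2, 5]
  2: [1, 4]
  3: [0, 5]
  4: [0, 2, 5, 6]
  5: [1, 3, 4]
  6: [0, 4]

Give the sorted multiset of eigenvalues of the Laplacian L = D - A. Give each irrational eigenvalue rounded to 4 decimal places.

With the vertex order [0, 1, 2, 3, 4, 5, 6], the degrees are [4, 3, 2, 2, 4, 3, 2], giving D = diag(4, 3, 2, 2, 4, 3, 2) and L = D - A. L is symmetric positive semidefinite, so every eigenvalue is real and nonnegative. The single zero eigenvalue shows the graph is connected.

[0, 1.4859, 1.5858, 3, 3.4280, 4.4142, 6.0861]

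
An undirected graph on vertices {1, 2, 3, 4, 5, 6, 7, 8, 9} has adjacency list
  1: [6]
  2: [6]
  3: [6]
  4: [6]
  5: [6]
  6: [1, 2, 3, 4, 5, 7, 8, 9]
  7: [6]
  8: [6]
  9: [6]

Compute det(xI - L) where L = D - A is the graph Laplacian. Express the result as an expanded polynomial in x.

Each diagonal entry of L is the vertex degree and each off-diagonal entry is -1 where an edge is present, 0 otherwise; in the order [1, 2, 3, 4, 5, 6, 7, 8, 9] the diagonal is [1, 1, 1, 1, 1, 8, 1, 1, 1]. L has integer entries, so p(x) = det(xI - L) has integer coefficients. Expanding the determinant yields x^9 - 16x^8 + 84x^7 - 224x^6 + 350x^5 - 336x^4 + 196x^3 - 64x^2 + 9x. Since p(0) = det(-L) = 0, x divides p(x). By the matrix-tree theorem the graph has (1/9) * product of the nonzero eigenvalues = 1 spanning tree.

x^9 - 16x^8 + 84x^7 - 224x^6 + 350x^5 - 336x^4 + 196x^3 - 64x^2 + 9x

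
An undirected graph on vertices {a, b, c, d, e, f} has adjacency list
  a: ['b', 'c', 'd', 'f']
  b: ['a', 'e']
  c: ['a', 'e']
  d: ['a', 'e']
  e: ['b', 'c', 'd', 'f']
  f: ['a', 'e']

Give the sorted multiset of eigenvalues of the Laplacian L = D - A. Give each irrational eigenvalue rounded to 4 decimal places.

With the vertex order [a, b, c, d, e, f], the degrees are [4, 2, 2, 2, 4, 2], giving D = diag(4, 2, 2, 2, 4, 2) and L = D - A. L is symmetric positive semidefinite, so every eigenvalue is real and nonnegative. The eigenvalues sum to 16, which equals trace(L) = 2|E|. The largest eigenvalue, 6, is at most the vertex count 6.

[0, 2, 2, 2, 4, 6]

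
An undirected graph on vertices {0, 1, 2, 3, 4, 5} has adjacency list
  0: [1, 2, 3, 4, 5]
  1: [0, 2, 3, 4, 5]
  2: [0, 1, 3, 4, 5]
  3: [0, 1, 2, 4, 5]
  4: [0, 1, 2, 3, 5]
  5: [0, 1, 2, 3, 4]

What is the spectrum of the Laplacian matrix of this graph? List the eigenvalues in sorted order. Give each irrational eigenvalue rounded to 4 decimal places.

[0, 6, 6, 6, 6, 6]

Reading degrees in the order [0, 1, 2, 3, 4, 5] gives [5, 5, 5, 5, 5, 5]; set D = diag(5, 5, 5, 5, 5, 5) and form L = D - A. L is symmetric positive semidefinite, so every eigenvalue is real and nonnegative. There is one zero in the spectrum, matching the 1 component.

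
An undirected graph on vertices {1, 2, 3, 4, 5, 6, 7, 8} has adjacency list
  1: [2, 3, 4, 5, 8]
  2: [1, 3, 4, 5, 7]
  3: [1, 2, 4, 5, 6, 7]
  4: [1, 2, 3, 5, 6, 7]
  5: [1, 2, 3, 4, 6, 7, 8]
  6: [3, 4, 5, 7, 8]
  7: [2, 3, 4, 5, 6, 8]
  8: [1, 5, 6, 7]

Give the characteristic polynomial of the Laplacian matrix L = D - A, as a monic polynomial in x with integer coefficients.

x^8 - 44x^7 + 822x^6 - 8446x^5 + 51508x^4 - 186284x^3 + 369607x^2 - 310072x

Reading degrees in the order [1, 2, 3, 4, 5, 6, 7, 8] gives [5, 5, 6, 6, 7, 5, 6, 4]; set D = diag(5, 5, 6, 6, 7, 5, 6, 4) and form L = D - A. L has integer entries, so p(x) = det(xI - L) has integer coefficients. Expanding the determinant yields x^8 - 44x^7 + 822x^6 - 8446x^5 + 51508x^4 - 186284x^3 + 369607x^2 - 310072x. Since p(0) = det(-L) = 0, x divides p(x). By the matrix-tree theorem the graph has (1/8) * product of the nonzero eigenvalues = 38759 spanning trees.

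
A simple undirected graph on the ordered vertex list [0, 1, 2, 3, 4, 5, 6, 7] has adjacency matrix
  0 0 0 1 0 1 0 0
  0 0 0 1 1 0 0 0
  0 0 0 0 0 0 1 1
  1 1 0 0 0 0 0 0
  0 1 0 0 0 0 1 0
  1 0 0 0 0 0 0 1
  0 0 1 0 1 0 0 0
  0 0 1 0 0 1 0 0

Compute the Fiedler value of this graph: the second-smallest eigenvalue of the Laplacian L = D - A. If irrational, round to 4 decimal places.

0.5858

Reading degrees in the order [0, 1, 2, 3, 4, 5, 6, 7] gives [2, 2, 2, 2, 2, 2, 2, 2]; set D = diag(2, 2, 2, 2, 2, 2, 2, 2) and form L = D - A. The sorted Laplacian eigenvalues are [0, 0.5858, 0.5858, 2, 2, 3.4142, 3.4142, 4]; the algebraic connectivity is the second entry, 0.5858. The eigenvalues sum to 16, which equals trace(L) = 2|E|.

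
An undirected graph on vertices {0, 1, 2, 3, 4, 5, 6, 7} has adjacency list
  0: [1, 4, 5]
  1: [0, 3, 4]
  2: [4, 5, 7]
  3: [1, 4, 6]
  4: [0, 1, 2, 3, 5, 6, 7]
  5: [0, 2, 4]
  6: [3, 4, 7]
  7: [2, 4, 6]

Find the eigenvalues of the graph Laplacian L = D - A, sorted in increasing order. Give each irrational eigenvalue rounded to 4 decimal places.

Reading degrees in the order [0, 1, 2, 3, 4, 5, 6, 7] gives [3, 3, 3, 3, 7, 3, 3, 3]; set D = diag(3, 3, 3, 3, 7, 3, 3, 3) and form L = D - A. The multiplicity of 0 as a Laplacian eigenvalue equals the number of connected components.

[0, 1.7530, 1.7530, 3.4450, 3.4450, 4.8019, 4.8019, 8]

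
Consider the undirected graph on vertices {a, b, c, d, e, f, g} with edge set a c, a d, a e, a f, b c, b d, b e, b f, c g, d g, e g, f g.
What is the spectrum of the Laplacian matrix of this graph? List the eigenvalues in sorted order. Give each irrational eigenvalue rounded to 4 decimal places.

Reading degrees in the order [a, b, c, d, e, f, g] gives [4, 4, 3, 3, 3, 3, 4]; set D = diag(4, 4, 3, 3, 3, 3, 4) and form L = D - A. L is symmetric positive semidefinite, so every eigenvalue is real and nonnegative. The single zero eigenvalue shows the graph is connected.

[0, 3, 3, 3, 4, 4, 7]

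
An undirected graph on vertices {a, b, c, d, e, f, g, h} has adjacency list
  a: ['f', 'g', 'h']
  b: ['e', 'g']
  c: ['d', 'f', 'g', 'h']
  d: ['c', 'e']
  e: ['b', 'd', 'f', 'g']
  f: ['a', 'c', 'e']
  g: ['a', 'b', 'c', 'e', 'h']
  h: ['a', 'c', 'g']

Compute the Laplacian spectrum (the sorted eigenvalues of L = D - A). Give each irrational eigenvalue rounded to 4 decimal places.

Reading degrees in the order [a, b, c, d, e, f, g, h] gives [3, 2, 4, 2, 4, 3, 5, 3]; set D = diag(3, 2, 4, 2, 4, 3, 5, 3) and form L = D - A. The multiplicity of 0 as a Laplacian eigenvalue equals the number of connected components. The largest eigenvalue, 6.6995, is at most the vertex count 8. The eigenvalues sum to 26, which equals trace(L) = 2|E|.

[0, 1.5540, 1.6906, 2.6860, 3.6851, 4.5672, 5.1175, 6.6995]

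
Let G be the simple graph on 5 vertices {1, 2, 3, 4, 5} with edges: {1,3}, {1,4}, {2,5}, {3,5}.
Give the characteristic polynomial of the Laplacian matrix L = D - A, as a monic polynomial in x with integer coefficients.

x^5 - 8x^4 + 21x^3 - 20x^2 + 5x

Reading degrees in the order [1, 2, 3, 4, 5] gives [2, 1, 2, 1, 2]; set D = diag(2, 1, 2, 1, 2) and form L = D - A. L has integer entries, so p(x) = det(xI - L) has integer coefficients. Expanding the determinant yields x^5 - 8x^4 + 21x^3 - 20x^2 + 5x. Since p(0) = det(-L) = 0, x divides p(x). The largest eigenvalue, 3.6180, is at most the vertex count 5. There is one zero in the spectrum, matching the 1 component.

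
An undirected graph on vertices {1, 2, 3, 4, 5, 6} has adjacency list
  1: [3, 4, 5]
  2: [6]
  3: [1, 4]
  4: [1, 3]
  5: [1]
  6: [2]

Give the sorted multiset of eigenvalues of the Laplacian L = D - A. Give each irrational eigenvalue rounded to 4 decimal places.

Reading degrees in the order [1, 2, 3, 4, 5, 6] gives [3, 1, 2, 2, 1, 1]; set D = diag(3, 1, 2, 2, 1, 1) and form L = D - A. Diagonalising L (or applying a numerical eigensolver to the 6x6 matrix) gives the spectrum above. The 2 zero eigenvalues correspond to the 2 connected components. There are 2 zeros in the spectrum, matching the 2 components.

[0, 0, 1, 2, 3, 4]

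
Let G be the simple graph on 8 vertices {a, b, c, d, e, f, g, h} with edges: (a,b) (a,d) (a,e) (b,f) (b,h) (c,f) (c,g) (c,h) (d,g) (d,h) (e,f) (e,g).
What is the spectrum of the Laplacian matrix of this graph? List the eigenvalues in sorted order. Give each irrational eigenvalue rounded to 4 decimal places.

Each diagonal entry of L is the vertex degree and each off-diagonal entry is -1 where an edge is present, 0 otherwise; in the order [a, b, c, d, e, f, g, h] the diagonal is [3, 3, 3, 3, 3, 3, 3, 3]. L is symmetric positive semidefinite, so every eigenvalue is real and nonnegative. The single zero eigenvalue shows the graph is connected. By the matrix-tree theorem the graph has (1/8) * product of the nonzero eigenvalues = 384 spanning trees. The largest eigenvalue, 6, is at most the vertex count 8.

[0, 2, 2, 2, 4, 4, 4, 6]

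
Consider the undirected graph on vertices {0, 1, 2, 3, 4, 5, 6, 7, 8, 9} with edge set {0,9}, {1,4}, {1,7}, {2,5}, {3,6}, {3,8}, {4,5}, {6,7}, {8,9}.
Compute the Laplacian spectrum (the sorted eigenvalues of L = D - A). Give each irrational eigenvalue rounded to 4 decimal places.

Each diagonal entry of L is the vertex degree and each off-diagonal entry is -1 where an edge is present, 0 otherwise; in the order [0, 1, 2, 3, 4, 5, 6, 7, 8, 9] the diagonal is [1, 2, 1, 2, 2, 2, 2, 2, 2, 2]. Diagonalising L (or applying a numerical eigensolver to the 10x10 matrix) gives the spectrum above. By the matrix-tree theorem the graph has (1/10) * product of the nonzero eigenvalues = 1 spanning tree.

[0, 0.0979, 0.3820, 0.8244, 1.3820, 2, 2.6180, 3.1756, 3.6180, 3.9021]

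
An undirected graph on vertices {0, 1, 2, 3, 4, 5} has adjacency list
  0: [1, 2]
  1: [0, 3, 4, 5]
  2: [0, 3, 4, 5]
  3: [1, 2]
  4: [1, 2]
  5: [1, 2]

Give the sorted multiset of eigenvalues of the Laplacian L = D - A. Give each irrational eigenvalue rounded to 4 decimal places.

Reading degrees in the order [0, 1, 2, 3, 4, 5] gives [2, 4, 4, 2, 2, 2]; set D = diag(2, 4, 4, 2, 2, 2) and form L = D - A. L is symmetric positive semidefinite, so every eigenvalue is real and nonnegative. The single zero eigenvalue shows the graph is connected. The largest eigenvalue, 6, is at most the vertex count 6.

[0, 2, 2, 2, 4, 6]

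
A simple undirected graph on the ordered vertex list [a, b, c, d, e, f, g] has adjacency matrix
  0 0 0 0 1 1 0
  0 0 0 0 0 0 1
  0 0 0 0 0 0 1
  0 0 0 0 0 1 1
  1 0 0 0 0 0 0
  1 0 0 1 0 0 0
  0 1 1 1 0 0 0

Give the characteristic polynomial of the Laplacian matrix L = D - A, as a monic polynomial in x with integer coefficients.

x^7 - 12x^6 + 54x^5 - 114x^4 + 116x^3 - 52x^2 + 7x

Reading degrees in the order [a, b, c, d, e, f, g] gives [2, 1, 1, 2, 1, 2, 3]; set D = diag(2, 1, 1, 2, 1, 2, 3) and form L = D - A. L has integer entries, so p(x) = det(xI - L) has integer coefficients. Expanding the determinant yields x^7 - 12x^6 + 54x^5 - 114x^4 + 116x^3 - 52x^2 + 7x. Since p(0) = det(-L) = 0, x divides p(x).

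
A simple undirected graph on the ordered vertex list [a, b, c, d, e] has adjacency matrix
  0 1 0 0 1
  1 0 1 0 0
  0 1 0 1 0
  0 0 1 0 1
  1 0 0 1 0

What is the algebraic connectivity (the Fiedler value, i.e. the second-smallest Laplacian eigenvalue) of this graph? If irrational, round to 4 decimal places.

Reading degrees in the order [a, b, c, d, e] gives [2, 2, 2, 2, 2]; set D = diag(2, 2, 2, 2, 2) and form L = D - A. Computing the eigenvalues of L and sorting gives [0, 1.3820, 1.3820, 3.6180, 3.6180]. The Fiedler value lambda_2 = 1.3820 is strictly positive, so the graph is connected.

1.3820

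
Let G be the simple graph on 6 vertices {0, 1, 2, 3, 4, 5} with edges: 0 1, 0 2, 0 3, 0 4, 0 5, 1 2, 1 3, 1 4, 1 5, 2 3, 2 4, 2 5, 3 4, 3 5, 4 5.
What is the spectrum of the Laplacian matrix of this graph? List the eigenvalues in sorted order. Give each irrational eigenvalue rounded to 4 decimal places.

[0, 6, 6, 6, 6, 6]

Each diagonal entry of L is the vertex degree and each off-diagonal entry is -1 where an edge is present, 0 otherwise; in the order [0, 1, 2, 3, 4, 5] the diagonal is [5, 5, 5, 5, 5, 5]. Since every row of L sums to 0, the all-ones vector is in the kernel and 0 is an eigenvalue. The single zero eigenvalue shows the graph is connected. The largest eigenvalue, 6, is at most the vertex count 6.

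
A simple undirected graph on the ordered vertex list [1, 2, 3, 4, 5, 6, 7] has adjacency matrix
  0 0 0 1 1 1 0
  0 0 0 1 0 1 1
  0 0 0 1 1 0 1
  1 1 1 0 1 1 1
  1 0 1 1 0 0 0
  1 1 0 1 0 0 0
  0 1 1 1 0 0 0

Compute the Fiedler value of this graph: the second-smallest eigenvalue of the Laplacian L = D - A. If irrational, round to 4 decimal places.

Each diagonal entry of L is the vertex degree and each off-diagonal entry is -1 where an edge is present, 0 otherwise; in the order [1, 2, 3, 4, 5, 6, 7] the diagonal is [3, 3, 3, 6, 3, 3, 3]. The smallest Laplacian eigenvalue is always 0. The next one, lambda_2 = 2, measures how hard the graph is to disconnect: larger values mean better connectivity. There is one zero in the spectrum, matching the 1 component. The eigenvalues sum to 24, which equals trace(L) = 2|E|.

2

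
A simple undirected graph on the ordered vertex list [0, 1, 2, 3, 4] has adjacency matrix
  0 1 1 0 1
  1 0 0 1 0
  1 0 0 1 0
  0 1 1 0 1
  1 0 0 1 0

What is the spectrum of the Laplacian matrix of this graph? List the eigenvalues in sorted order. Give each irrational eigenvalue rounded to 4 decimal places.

Reading degrees in the order [0, 1, 2, 3, 4] gives [3, 2, 2, 3, 2]; set D = diag(3, 2, 2, 3, 2) and form L = D - A. Since every row of L sums to 0, the all-ones vector is in the kernel and 0 is an eigenvalue. The single zero eigenvalue shows the graph is connected.

[0, 2, 2, 3, 5]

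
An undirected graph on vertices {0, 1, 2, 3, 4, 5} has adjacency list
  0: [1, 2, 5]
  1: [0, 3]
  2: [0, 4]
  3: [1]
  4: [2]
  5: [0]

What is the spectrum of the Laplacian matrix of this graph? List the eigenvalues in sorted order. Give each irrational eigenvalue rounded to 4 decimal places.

With the vertex order [0, 1, 2, 3, 4, 5], the degrees are [3, 2, 2, 1, 1, 1], giving D = diag(3, 2, 2, 1, 1, 1) and L = D - A. Diagonalising L (or applying a numerical eigensolver to the 6x6 matrix) gives the spectrum above. The eigenvalues sum to 10, which equals trace(L) = 2|E|.

[0, 0.3820, 0.6972, 2, 2.6180, 4.3028]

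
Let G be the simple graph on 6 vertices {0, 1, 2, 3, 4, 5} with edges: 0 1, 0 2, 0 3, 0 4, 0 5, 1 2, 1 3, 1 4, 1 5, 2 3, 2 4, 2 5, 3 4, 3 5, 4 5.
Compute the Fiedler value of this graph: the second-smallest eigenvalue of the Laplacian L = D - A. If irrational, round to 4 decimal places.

6

With the vertex order [0, 1, 2, 3, 4, 5], the degrees are [5, 5, 5, 5, 5, 5], giving D = diag(5, 5, 5, 5, 5, 5) and L = D - A. The smallest Laplacian eigenvalue is always 0. The next one, lambda_2 = 6, measures how hard the graph is to disconnect: larger values mean better connectivity. There is one zero in the spectrum, matching the 1 component.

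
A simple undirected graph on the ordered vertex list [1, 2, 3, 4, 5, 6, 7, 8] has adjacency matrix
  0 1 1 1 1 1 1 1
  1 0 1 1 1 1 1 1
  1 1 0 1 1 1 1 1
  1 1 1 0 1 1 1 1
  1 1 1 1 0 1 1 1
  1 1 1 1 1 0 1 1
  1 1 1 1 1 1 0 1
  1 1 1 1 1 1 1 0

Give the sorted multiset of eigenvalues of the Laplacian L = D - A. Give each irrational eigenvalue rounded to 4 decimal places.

[0, 8, 8, 8, 8, 8, 8, 8]

Reading degrees in the order [1, 2, 3, 4, 5, 6, 7, 8] gives [7, 7, 7, 7, 7, 7, 7, 7]; set D = diag(7, 7, 7, 7, 7, 7, 7, 7) and form L = D - A. L is symmetric positive semidefinite, so every eigenvalue is real and nonnegative.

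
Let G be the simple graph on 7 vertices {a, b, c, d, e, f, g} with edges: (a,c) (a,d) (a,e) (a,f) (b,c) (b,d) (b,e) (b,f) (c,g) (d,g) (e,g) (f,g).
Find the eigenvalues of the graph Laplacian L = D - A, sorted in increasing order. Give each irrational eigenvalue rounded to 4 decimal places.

With the vertex order [a, b, c, d, e, f, g], the degrees are [4, 4, 3, 3, 3, 3, 4], giving D = diag(4, 4, 3, 3, 3, 3, 4) and L = D - A. Since every row of L sums to 0, the all-ones vector is in the kernel and 0 is an eigenvalue. The eigenvalues sum to 24, which equals trace(L) = 2|E|.

[0, 3, 3, 3, 4, 4, 7]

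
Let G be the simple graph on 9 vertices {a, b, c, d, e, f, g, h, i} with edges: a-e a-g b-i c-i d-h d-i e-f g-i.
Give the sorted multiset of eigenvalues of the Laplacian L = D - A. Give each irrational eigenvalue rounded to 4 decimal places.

[0, 0.1774, 0.5242, 1, 1, 2.1609, 2.4961, 3.4670, 5.1743]

With the vertex order [a, b, c, d, e, f, g, h, i], the degrees are [2, 1, 1, 2, 2, 1, 2, 1, 4], giving D = diag(2, 1, 1, 2, 2, 1, 2, 1, 4) and L = D - A. Since every row of L sums to 0, the all-ones vector is in the kernel and 0 is an eigenvalue. The single zero eigenvalue shows the graph is connected.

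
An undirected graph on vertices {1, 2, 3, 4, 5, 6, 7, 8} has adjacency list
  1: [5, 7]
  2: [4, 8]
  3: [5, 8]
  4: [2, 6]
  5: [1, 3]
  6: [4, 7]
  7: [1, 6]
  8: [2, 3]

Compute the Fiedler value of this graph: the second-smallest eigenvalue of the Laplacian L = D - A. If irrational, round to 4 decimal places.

0.5858

Reading degrees in the order [1, 2, 3, 4, 5, 6, 7, 8] gives [2, 2, 2, 2, 2, 2, 2, 2]; set D = diag(2, 2, 2, 2, 2, 2, 2, 2) and form L = D - A. The sorted Laplacian eigenvalues are [0, 0.5858, 0.5858, 2, 2, 3.4142, 3.4142, 4]; the algebraic connectivity is the second entry, 0.5858. There is one zero in the spectrum, matching the 1 component. The largest eigenvalue, 4, is at most the vertex count 8.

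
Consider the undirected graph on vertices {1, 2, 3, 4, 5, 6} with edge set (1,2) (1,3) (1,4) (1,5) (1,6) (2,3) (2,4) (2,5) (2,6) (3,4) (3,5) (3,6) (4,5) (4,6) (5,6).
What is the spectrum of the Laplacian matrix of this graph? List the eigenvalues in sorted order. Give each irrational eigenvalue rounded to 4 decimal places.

[0, 6, 6, 6, 6, 6]

Reading degrees in the order [1, 2, 3, 4, 5, 6] gives [5, 5, 5, 5, 5, 5]; set D = diag(5, 5, 5, 5, 5, 5) and form L = D - A. Diagonalising L (or applying a numerical eigensolver to the 6x6 matrix) gives the spectrum above. The largest eigenvalue, 6, is at most the vertex count 6.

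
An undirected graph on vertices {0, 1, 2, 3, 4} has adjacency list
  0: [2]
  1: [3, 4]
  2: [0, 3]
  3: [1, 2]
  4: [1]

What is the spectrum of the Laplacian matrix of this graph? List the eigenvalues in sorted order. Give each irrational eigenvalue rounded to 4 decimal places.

[0, 0.3820, 1.3820, 2.6180, 3.6180]

Each diagonal entry of L is the vertex degree and each off-diagonal entry is -1 where an edge is present, 0 otherwise; in the order [0, 1, 2, 3, 4] the diagonal is [1, 2, 2, 2, 1]. Since every row of L sums to 0, the all-ones vector is in the kernel and 0 is an eigenvalue. The single zero eigenvalue shows the graph is connected. By the matrix-tree theorem the graph has (1/5) * product of the nonzero eigenvalues = 1 spanning tree.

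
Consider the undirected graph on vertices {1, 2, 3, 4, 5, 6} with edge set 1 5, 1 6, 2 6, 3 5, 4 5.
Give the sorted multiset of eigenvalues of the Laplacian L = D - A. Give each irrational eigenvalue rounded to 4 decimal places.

Each diagonal entry of L is the vertex degree and each off-diagonal entry is -1 where an edge is present, 0 otherwise; in the order [1, 2, 3, 4, 5, 6] the diagonal is [2, 1, 1, 1, 3, 2]. Diagonalising L (or applying a numerical eigensolver to the 6x6 matrix) gives the spectrum above.

[0, 0.3249, 1, 1.4608, 3, 4.2143]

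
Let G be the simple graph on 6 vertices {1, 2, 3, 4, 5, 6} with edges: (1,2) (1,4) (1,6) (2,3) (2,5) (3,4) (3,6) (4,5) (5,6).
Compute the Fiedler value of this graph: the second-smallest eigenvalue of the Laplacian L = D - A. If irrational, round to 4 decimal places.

3

With the vertex order [1, 2, 3, 4, 5, 6], the degrees are [3, 3, 3, 3, 3, 3], giving D = diag(3, 3, 3, 3, 3, 3) and L = D - A. The sorted Laplacian eigenvalues are [0, 3, 3, 3, 3, 6]; the algebraic connectivity is the second entry, 3. The largest eigenvalue, 6, is at most the vertex count 6. The eigenvalues sum to 18, which equals trace(L) = 2|E|.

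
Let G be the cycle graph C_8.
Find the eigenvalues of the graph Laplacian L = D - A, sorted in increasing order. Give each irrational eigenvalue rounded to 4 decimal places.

[0, 0.5858, 0.5858, 2, 2, 3.4142, 3.4142, 4]

The graph has 8 vertices and degree multiset [2, 2, 2, 2, 2, 2, 2, 2]; D is the diagonal matrix of degrees and L = D - A. Diagonalising L (or applying a numerical eigensolver to the 8x8 matrix) gives the spectrum above. The single zero eigenvalue shows the graph is connected. The largest eigenvalue, 4, is at most the vertex count 8. By the matrix-tree theorem the graph has (1/8) * product of the nonzero eigenvalues = 8 spanning trees.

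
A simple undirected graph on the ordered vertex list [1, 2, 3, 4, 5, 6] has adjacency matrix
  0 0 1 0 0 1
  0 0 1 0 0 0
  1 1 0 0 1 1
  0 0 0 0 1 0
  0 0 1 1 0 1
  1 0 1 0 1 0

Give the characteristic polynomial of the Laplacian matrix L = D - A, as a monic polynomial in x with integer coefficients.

x^6 - 14x^5 + 71x^4 - 158x^3 + 149x^2 - 48x

Reading degrees in the order [1, 2, 3, 4, 5, 6] gives [2, 1, 4, 1, 3, 3]; set D = diag(2, 1, 4, 1, 3, 3) and form L = D - A. L has integer entries, so p(x) = det(xI - L) has integer coefficients. Expanding the determinant yields x^6 - 14x^5 + 71x^4 - 158x^3 + 149x^2 - 48x. The constant term is 0 because L is singular (the all-ones vector lies in its kernel). The eigenvalues sum to 14, which equals trace(L) = 2|E|. By the matrix-tree theorem the graph has (1/6) * product of the nonzero eigenvalues = 8 spanning trees.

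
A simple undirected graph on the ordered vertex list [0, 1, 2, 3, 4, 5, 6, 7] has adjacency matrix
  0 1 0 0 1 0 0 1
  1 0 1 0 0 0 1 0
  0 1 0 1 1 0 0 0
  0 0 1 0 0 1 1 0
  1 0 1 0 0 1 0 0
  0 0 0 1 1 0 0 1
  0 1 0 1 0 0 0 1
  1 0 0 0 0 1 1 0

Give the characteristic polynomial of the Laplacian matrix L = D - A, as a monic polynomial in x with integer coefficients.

x^8 - 24x^7 + 240x^6 - 1296x^5 + 4080x^4 - 7488x^3 + 7424x^2 - 3072x

Each diagonal entry of L is the vertex degree and each off-diagonal entry is -1 where an edge is present, 0 otherwise; in the order [0, 1, 2, 3, 4, 5, 6, 7] the diagonal is [3, 3, 3, 3, 3, 3, 3, 3]. Computing det(xI - L) by cofactor expansion (or equivalently via sum-over-permutations) gives x^8 - 24x^7 + 240x^6 - 1296x^5 + 4080x^4 - 7488x^3 + 7424x^2 - 3072x. The constant term is 0 because L is singular (the all-ones vector lies in its kernel).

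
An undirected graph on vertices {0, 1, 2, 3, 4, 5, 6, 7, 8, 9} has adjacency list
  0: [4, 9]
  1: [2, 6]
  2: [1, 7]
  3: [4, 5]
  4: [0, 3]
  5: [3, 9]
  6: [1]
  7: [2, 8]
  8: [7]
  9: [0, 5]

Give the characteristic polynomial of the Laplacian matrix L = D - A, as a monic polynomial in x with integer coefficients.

Reading degrees in the order [0, 1, 2, 3, 4, 5, 6, 7, 8, 9] gives [2, 2, 2, 2, 2, 2, 1, 2, 1, 2]; set D = diag(2, 2, 2, 2, 2, 2, 1, 2, 1, 2) and form L = D - A. L has integer entries, so p(x) = det(xI - L) has integer coefficients. Expanding the determinant yields x^10 - 18x^9 + 136x^8 - 560x^7 + 1365x^6 - 2000x^5 + 1700x^4 - 750x^3 + 125x^2. The constant term is 0 because L is singular (the all-ones vector lies in its kernel). The largest eigenvalue, 3.6180, is at most the vertex count 10.

x^10 - 18x^9 + 136x^8 - 560x^7 + 1365x^6 - 2000x^5 + 1700x^4 - 750x^3 + 125x^2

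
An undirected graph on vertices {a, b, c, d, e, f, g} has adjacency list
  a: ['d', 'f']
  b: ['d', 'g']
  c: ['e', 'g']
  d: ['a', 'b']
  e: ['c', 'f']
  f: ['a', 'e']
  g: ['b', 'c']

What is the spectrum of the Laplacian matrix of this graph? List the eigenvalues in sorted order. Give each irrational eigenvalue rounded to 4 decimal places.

[0, 0.7530, 0.7530, 2.4450, 2.4450, 3.8019, 3.8019]

Each diagonal entry of L is the vertex degree and each off-diagonal entry is -1 where an edge is present, 0 otherwise; in the order [a, b, c, d, e, f, g] the diagonal is [2, 2, 2, 2, 2, 2, 2]. The multiplicity of 0 as a Laplacian eigenvalue equals the number of connected components.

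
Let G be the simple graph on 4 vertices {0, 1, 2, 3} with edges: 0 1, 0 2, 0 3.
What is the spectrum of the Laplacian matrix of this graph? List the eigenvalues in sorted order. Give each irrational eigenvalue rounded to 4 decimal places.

[0, 1, 1, 4]

Each diagonal entry of L is the vertex degree and each off-diagonal entry is -1 where an edge is present, 0 otherwise; in the order [0, 1, 2, 3] the diagonal is [3, 1, 1, 1]. Since every row of L sums to 0, the all-ones vector is in the kernel and 0 is an eigenvalue. The single zero eigenvalue shows the graph is connected. The largest eigenvalue, 4, is at most the vertex count 4.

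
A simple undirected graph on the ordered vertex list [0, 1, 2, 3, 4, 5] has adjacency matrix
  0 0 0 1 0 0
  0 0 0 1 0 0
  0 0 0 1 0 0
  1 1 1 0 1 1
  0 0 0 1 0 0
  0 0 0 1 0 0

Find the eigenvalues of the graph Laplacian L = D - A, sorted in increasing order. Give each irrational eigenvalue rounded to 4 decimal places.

With the vertex order [0, 1, 2, 3, 4, 5], the degrees are [1, 1, 1, 5, 1, 1], giving D = diag(1, 1, 1, 5, 1, 1) and L = D - A. L is symmetric positive semidefinite, so every eigenvalue is real and nonnegative. The largest eigenvalue, 6, is at most the vertex count 6.

[0, 1, 1, 1, 1, 6]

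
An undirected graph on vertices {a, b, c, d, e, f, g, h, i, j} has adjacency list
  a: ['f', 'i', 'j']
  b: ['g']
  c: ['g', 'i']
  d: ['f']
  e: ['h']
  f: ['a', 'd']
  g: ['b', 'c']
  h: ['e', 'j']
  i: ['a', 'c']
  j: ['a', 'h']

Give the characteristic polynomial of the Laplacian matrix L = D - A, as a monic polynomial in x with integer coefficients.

x^10 - 18x^9 + 135x^8 - 548x^7 + 1308x^6 - 1866x^5 + 1546x^4 - 688x^3 + 141x^2 - 10x

Reading degrees in the order [a, b, c, d, e, f, g, h, i, j] gives [3, 1, 2, 1, 1, 2, 2, 2, 2, 2]; set D = diag(3, 1, 2, 1, 1, 2, 2, 2, 2, 2) and form L = D - A. Computing det(xI - L) by cofactor expansion (or equivalently via sum-over-permutations) gives x^10 - 18x^9 + 135x^8 - 548x^7 + 1308x^6 - 1866x^5 + 1546x^4 - 688x^3 + 141x^2 - 10x. The coefficient of x^9 equals -trace(L) = -18, matching the sum of degrees. There is one zero in the spectrum, matching the 1 component.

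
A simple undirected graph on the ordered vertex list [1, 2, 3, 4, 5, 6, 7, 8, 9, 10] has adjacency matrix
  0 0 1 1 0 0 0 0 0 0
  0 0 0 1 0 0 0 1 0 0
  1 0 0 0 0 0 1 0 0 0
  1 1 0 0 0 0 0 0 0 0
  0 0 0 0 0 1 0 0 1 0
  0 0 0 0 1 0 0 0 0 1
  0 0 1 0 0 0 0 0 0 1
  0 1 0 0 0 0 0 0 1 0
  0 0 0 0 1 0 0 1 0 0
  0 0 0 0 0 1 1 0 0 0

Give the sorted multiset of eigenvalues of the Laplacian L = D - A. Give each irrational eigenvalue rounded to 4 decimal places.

With the vertex order [1, 2, 3, 4, 5, 6, 7, 8, 9, 10], the degrees are [2, 2, 2, 2, 2, 2, 2, 2, 2, 2], giving D = diag(2, 2, 2, 2, 2, 2, 2, 2, 2, 2) and L = D - A. Since every row of L sums to 0, the all-ones vector is in the kernel and 0 is an eigenvalue. The single zero eigenvalue shows the graph is connected. The largest eigenvalue, 4, is at most the vertex count 10. There is one zero in the spectrum, matching the 1 component.

[0, 0.3820, 0.3820, 1.3820, 1.3820, 2.6180, 2.6180, 3.6180, 3.6180, 4]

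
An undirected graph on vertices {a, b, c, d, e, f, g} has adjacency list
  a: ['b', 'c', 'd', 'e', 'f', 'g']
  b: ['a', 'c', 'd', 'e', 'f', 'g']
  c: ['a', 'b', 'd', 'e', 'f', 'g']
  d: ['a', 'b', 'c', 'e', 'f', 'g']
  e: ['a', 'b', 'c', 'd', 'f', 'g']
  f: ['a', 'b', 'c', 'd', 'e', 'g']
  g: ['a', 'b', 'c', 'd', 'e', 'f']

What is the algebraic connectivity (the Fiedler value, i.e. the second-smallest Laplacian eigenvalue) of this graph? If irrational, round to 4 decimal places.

With the vertex order [a, b, c, d, e, f, g], the degrees are [6, 6, 6, 6, 6, 6, 6], giving D = diag(6, 6, 6, 6, 6, 6, 6) and L = D - A. The smallest Laplacian eigenvalue is always 0. The next one, lambda_2 = 7, measures how hard the graph is to disconnect: larger values mean better connectivity. By the matrix-tree theorem the graph has (1/7) * product of the nonzero eigenvalues = 16807 spanning trees. The eigenvalues sum to 42, which equals trace(L) = 2|E|.

7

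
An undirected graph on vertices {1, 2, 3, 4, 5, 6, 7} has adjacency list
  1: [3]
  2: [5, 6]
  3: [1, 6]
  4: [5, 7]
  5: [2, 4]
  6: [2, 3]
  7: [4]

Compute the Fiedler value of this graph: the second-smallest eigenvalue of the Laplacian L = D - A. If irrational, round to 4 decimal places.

With the vertex order [1, 2, 3, 4, 5, 6, 7], the degrees are [1, 2, 2, 2, 2, 2, 1], giving D = diag(1, 2, 2, 2, 2, 2, 1) and L = D - A. The sorted Laplacian eigenvalues are [0, 0.1981, 0.7530, 1.5550, 2.4450, 3.2470, 3.8019]; the algebraic connectivity is the second entry, 0.1981. The eigenvalues sum to 12, which equals trace(L) = 2|E|.

0.1981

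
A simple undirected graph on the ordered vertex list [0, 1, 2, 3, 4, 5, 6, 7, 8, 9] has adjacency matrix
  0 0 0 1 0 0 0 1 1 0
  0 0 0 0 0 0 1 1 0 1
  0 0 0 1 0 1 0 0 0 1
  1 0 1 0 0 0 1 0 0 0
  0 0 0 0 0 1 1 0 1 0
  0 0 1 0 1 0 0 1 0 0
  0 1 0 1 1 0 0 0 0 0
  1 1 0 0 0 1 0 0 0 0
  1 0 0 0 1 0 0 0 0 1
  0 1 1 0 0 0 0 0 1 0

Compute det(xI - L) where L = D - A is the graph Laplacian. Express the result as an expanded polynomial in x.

x^10 - 30x^9 + 390x^8 - 2880x^7 + 13305x^6 - 39882x^5 + 77640x^4 - 94800x^3 + 66000x^2 - 20000x

With the vertex order [0, 1, 2, 3, 4, 5, 6, 7, 8, 9], the degrees are [3, 3, 3, 3, 3, 3, 3, 3, 3, 3], giving D = diag(3, 3, 3, 3, 3, 3, 3, 3, 3, 3) and L = D - A. The eigenvalues of L are [0, 2, 2, 2, 2, 2, 5, 5, 5, 5]; the characteristic polynomial is the product of (x - lambda_i), which multiplies out to x^10 - 30x^9 + 390x^8 - 2880x^7 + 13305x^6 - 39882x^5 + 77640x^4 - 94800x^3 + 66000x^2 - 20000x. The constant term is 0 because L is singular (the all-ones vector lies in its kernel). By the matrix-tree theorem the graph has (1/10) * product of the nonzero eigenvalues = 2000 spanning trees.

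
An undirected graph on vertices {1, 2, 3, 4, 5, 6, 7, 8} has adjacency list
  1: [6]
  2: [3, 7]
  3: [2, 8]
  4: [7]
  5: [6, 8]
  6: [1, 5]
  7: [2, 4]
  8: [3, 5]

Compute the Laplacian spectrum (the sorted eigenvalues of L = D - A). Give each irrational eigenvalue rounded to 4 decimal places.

[0, 0.1522, 0.5858, 1.2346, 2, 2.7654, 3.4142, 3.8478]

Each diagonal entry of L is the vertex degree and each off-diagonal entry is -1 where an edge is present, 0 otherwise; in the order [1, 2, 3, 4, 5, 6, 7, 8] the diagonal is [1, 2, 2, 1, 2, 2, 2, 2]. The multiplicity of 0 as a Laplacian eigenvalue equals the number of connected components. The single zero eigenvalue shows the graph is connected. By the matrix-tree theorem the graph has (1/8) * product of the nonzero eigenvalues = 1 spanning tree.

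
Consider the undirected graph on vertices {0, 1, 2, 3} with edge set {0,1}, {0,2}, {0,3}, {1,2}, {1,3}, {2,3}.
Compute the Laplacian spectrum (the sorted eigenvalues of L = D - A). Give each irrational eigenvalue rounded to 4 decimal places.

Reading degrees in the order [0, 1, 2, 3] gives [3, 3, 3, 3]; set D = diag(3, 3, 3, 3) and form L = D - A. Diagonalising L (or applying a numerical eigensolver to the 4x4 matrix) gives the spectrum above.

[0, 4, 4, 4]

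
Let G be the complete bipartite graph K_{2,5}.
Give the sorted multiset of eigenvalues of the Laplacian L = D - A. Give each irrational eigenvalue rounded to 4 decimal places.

The graph has 7 vertices and degree multiset [5, 5, 2, 2, 2, 2, 2]; D is the diagonal matrix of degrees and L = D - A. Since every row of L sums to 0, the all-ones vector is in the kernel and 0 is an eigenvalue. The largest eigenvalue, 7, is at most the vertex count 7.

[0, 2, 2, 2, 2, 5, 7]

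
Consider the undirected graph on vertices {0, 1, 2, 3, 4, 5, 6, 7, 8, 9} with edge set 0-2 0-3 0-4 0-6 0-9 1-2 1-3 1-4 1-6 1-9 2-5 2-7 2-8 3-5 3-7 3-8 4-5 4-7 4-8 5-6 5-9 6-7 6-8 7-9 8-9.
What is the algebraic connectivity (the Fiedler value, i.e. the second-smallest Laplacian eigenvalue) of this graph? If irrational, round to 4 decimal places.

5

Each diagonal entry of L is the vertex degree and each off-diagonal entry is -1 where an edge is present, 0 otherwise; in the order [0, 1, 2, 3, 4, 5, 6, 7, 8, 9] the diagonal is [5, 5, 5, 5, 5, 5, 5, 5, 5, 5]. The smallest Laplacian eigenvalue is always 0. The next one, lambda_2 = 5, measures how hard the graph is to disconnect: larger values mean better connectivity. By the matrix-tree theorem the graph has (1/10) * product of the nonzero eigenvalues = 390625 spanning trees. The largest eigenvalue, 10, is at most the vertex count 10.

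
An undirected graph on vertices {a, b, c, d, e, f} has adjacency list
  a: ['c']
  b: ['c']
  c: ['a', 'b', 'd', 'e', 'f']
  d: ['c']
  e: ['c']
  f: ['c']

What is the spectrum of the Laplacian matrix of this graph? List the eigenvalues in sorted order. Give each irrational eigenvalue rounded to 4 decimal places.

Reading degrees in the order [a, b, c, d, e, f] gives [1, 1, 5, 1, 1, 1]; set D = diag(1, 1, 5, 1, 1, 1) and form L = D - A. Diagonalising L (or applying a numerical eigensolver to the 6x6 matrix) gives the spectrum above. The single zero eigenvalue shows the graph is connected. The eigenvalues sum to 10, which equals trace(L) = 2|E|.

[0, 1, 1, 1, 1, 6]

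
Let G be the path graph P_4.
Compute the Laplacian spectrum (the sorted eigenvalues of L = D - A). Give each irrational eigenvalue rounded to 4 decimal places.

The graph has 4 vertices and degree multiset [2, 2, 1, 1]; D is the diagonal matrix of degrees and L = D - A. L is symmetric positive semidefinite, so every eigenvalue is real and nonnegative. The largest eigenvalue, 3.4142, is at most the vertex count 4.

[0, 0.5858, 2, 3.4142]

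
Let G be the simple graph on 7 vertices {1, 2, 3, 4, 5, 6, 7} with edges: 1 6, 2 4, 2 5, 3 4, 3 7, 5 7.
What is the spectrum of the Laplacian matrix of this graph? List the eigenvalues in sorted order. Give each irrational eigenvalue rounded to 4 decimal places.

Each diagonal entry of L is the vertex degree and each off-diagonal entry is -1 where an edge is present, 0 otherwise; in the order [1, 2, 3, 4, 5, 6, 7] the diagonal is [1, 2, 2, 2, 2, 1, 2]. L is symmetric positive semidefinite, so every eigenvalue is real and nonnegative. The 2 zero eigenvalues correspond to the 2 connected components. The largest eigenvalue, 3.6180, is at most the vertex count 7.

[0, 0, 1.3820, 1.3820, 2, 3.6180, 3.6180]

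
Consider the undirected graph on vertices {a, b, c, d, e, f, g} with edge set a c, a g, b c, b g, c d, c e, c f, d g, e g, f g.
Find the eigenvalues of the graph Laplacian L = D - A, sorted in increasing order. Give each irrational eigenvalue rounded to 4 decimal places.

Reading degrees in the order [a, b, c, d, e, f, g] gives [2, 2, 5, 2, 2, 2, 5]; set D = diag(2, 2, 5, 2, 2, 2, 5) and form L = D - A. The multiplicity of 0 as a Laplacian eigenvalue equals the number of connected components. The single zero eigenvalue shows the graph is connected. The eigenvalues sum to 20, which equals trace(L) = 2|E|. There is one zero in the spectrum, matching the 1 component.

[0, 2, 2, 2, 2, 5, 7]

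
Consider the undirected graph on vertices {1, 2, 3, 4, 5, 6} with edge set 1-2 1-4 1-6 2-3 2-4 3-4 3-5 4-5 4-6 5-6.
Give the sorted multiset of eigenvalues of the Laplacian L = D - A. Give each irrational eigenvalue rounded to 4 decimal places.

Each diagonal entry of L is the vertex degree and each off-diagonal entry is -1 where an edge is present, 0 otherwise; in the order [1, 2, 3, 4, 5, 6] the diagonal is [3, 3, 3, 5, 3, 3]. Since every row of L sums to 0, the all-ones vector is in the kernel and 0 is an eigenvalue. The single zero eigenvalue shows the graph is connected. The largest eigenvalue, 6, is at most the vertex count 6.

[0, 2.3820, 2.3820, 4.6180, 4.6180, 6]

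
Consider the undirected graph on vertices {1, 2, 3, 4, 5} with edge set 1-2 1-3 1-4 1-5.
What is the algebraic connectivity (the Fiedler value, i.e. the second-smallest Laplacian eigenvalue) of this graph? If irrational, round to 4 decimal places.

1

Reading degrees in the order [1, 2, 3, 4, 5] gives [4, 1, 1, 1, 1]; set D = diag(4, 1, 1, 1, 1) and form L = D - A. Computing the eigenvalues of L and sorting gives [0, 1, 1, 1, 5]. The Fiedler value lambda_2 = 1 is strictly positive, so the graph is connected. The eigenvalues sum to 8, which equals trace(L) = 2|E|.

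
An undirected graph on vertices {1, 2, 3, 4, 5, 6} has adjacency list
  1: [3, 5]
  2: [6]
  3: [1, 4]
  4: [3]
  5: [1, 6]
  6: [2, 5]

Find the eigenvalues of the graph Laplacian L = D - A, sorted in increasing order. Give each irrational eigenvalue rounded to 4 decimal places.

[0, 0.2679, 1, 2, 3, 3.7321]

With the vertex order [1, 2, 3, 4, 5, 6], the degrees are [2, 1, 2, 1, 2, 2], giving D = diag(2, 1, 2, 1, 2, 2) and L = D - A. The multiplicity of 0 as a Laplacian eigenvalue equals the number of connected components. By the matrix-tree theorem the graph has (1/6) * product of the nonzero eigenvalues = 1 spanning tree. The eigenvalues sum to 10, which equals trace(L) = 2|E|.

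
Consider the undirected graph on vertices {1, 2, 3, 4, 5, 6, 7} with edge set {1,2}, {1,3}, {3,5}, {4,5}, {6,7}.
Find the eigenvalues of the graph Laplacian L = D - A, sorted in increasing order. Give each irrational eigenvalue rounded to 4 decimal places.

Reading degrees in the order [1, 2, 3, 4, 5, 6, 7] gives [2, 1, 2, 1, 2, 1, 1]; set D = diag(2, 1, 2, 1, 2, 1, 1) and form L = D - A. Since every row of L sums to 0, the all-ones vector is in the kernel and 0 is an eigenvalue. The 2 zero eigenvalues correspond to the 2 connected components. There are 2 zeros in the spectrum, matching the 2 components.

[0, 0, 0.3820, 1.3820, 2, 2.6180, 3.6180]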